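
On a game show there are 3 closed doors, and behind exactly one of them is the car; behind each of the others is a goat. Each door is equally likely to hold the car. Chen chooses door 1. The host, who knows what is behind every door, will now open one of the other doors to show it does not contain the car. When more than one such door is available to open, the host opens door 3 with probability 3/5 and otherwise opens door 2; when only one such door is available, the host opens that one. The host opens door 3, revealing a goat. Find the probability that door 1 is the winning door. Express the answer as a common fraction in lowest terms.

Consider each possible location of the car in turn.
If it is behind door 1 (prior 1/3): door 3 is available, opened with probability 3/5; weight (1/3)·(3/5) = 1/5.
If it is behind door 2 (prior 1/3): only door 3 is available, probability 1; weight (1/3)·1 = 1/3.
If it is behind door 3 (prior 1/3): the host opened door 3, so this case is ruled out; weight (1/3)·0 = 0.
The weights sum to 8/15.
So P(the car behind door 1 | the host opened door 3) = (1/5) / (8/15) = 3/8.

3/8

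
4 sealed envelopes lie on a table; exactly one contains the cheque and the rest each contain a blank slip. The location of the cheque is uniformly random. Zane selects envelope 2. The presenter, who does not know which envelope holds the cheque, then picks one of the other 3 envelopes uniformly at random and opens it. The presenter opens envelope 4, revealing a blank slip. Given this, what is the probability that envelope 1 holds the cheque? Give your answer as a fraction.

1/3

Condition on the true location of the cheque.
If it is in any of envelopes 1, 2, and 3 (prior 1/4 each): the presenter picks envelope 4 with probability 1/3 regardless, and it is not the prize; weight (1/4)·(1/3) = 1/12 each.
If it is in envelope 4 (prior 1/4): the presenter opened envelope 4, so this case is ruled out; weight (1/4)·0 = 0.
The weights sum to 1/4.
So P(the cheque in envelope 1 | the presenter opened envelope 4) = (1/12) / (1/4) = 1/3.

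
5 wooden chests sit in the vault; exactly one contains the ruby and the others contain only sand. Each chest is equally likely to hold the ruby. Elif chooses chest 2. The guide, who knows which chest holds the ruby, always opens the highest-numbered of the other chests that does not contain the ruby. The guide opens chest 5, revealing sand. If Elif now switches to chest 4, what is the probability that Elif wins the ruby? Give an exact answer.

1/4

Apply Bayes' rule, conditioning on where the ruby actually is.
If it is in any of chests 1, 2, 3, and 4 (prior 1/5 each): chest 5 is the highest-numbered option available, probability 1; weight (1/5)·1 = 1/5 each.
If it is in chest 5 (prior 1/5): the guide opened chest 5, so this case is ruled out; weight (1/5)·0 = 0.
The weights sum to 4/5.
So P(the ruby in chest 4 | the guide opened chest 5) = (1/5) / (4/5) = 1/4.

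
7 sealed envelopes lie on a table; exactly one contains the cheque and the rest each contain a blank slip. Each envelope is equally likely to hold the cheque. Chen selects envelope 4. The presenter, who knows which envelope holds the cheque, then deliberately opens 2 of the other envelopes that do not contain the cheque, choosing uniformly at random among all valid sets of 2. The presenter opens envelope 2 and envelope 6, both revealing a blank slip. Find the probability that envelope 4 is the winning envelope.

Apply Bayes' rule, conditioning on where the cheque actually is.
If it is in any of envelopes 1, 3, 5, and 7 (prior 1/7 each): the presenter has 10 equally likely choices, so probability 1/10; weight (1/7)·(1/10) = 1/70 each.
If it is in either of envelopes 2 and 6 (prior 1/7 each): that envelope was opened and seen not to hold the prize — ruled out; weight (1/7)·0 = 0 each.
If it is in envelope 4 (prior 1/7): the presenter has 15 equally likely choices, so probability 1/15; weight (1/7)·(1/15) = 1/105.
The weights sum to 1/15.
So P(the cheque in envelope 4 | the presenter opened envelope 2 and envelope 6) = (1/105) / (1/15) = 1/7.

1/7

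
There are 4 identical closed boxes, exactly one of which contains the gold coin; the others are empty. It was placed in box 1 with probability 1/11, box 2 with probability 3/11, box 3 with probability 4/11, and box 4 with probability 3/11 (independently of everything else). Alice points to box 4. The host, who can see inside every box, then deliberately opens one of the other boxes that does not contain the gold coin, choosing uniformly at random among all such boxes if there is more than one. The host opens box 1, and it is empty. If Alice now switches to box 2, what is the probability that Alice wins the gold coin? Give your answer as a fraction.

1/3

Condition on the true location of the gold coin.
If it is in box 1 (prior 1/11): the host opened box 1, so this case is ruled out; weight (1/11)·0 = 0.
If it is in box 2 (prior 3/11): the host has 2 equally likely choices, so probability 1/2; weight (3/11)·(1/2) = 3/22.
If it is in box 3 (prior 4/11): the host has 2 equally likely choices, so probability 1/2; weight (4/11)·(1/2) = 2/11.
If it is in box 4 (prior 3/11): the host has 3 equally likely choices, so probability 1/3; weight (3/11)·(1/3) = 1/11.
The weights sum to 9/22.
So P(the gold coin in box 2 | the host opened box 1) = (3/22) / (9/22) = 1/3.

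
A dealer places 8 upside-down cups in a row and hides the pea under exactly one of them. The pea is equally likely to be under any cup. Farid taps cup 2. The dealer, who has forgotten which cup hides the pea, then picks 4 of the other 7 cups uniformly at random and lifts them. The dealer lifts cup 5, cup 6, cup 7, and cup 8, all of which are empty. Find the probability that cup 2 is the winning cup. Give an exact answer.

Because the dealer chose which cups to lift without knowing where the pea is, the choice is independent of the prize location. Learning that none of the 4 opened cups holds the pea simply rules out those 4 locations and leaves the remaining 4 cups still equally likely by symmetry.
So P(the pea under cup 2) = 1/4.

1/4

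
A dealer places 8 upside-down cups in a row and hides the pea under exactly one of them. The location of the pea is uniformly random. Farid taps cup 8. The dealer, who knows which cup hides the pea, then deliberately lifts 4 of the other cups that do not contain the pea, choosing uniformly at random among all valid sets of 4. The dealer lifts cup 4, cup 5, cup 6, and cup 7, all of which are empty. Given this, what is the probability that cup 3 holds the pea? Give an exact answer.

7/24

Apply Bayes' rule, conditioning on where the pea actually is.
If it is under any of cups 1, 2, and 3 (prior 1/8 each): the dealer has 15 equally likely choices, so probability 1/15; weight (1/8)·(1/15) = 1/120 each.
If it is under any of cups 4, 5, 6, and 7 (prior 1/8 each): that cup was opened and seen not to hold the prize — ruled out; weight (1/8)·0 = 0 each.
If it is under cup 8 (prior 1/8): the dealer has 35 equally likely choices, so probability 1/35; weight (1/8)·(1/35) = 1/280.
The weights sum to 1/35.
So P(the pea under cup 3 | the dealer opened cup 4, cup 5, cup 6, and cup 7) = (1/120) / (1/35) = 7/24.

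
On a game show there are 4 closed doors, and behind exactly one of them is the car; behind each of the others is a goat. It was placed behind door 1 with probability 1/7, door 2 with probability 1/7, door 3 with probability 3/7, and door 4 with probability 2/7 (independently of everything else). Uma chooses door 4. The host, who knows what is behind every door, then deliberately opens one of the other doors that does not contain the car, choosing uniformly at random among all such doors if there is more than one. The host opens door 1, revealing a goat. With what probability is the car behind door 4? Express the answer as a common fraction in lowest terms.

Condition on the true location of the car.
If it is behind door 1 (prior 1/7): the host opened door 1, so this case is ruled out; weight (1/7)·0 = 0.
If it is behind door 2 (prior 1/7): the host has 2 equally likely choices, so probability 1/2; weight (1/7)·(1/2) = 1/14.
If it is behind door 3 (prior 3/7): the host has 2 equally likely choices, so probability 1/2; weight (3/7)·(1/2) = 3/14.
If it is behind door 4 (prior 2/7): the host has 3 equally likely choices, so probability 1/3; weight (2/7)·(1/3) = 2/21.
The weights sum to 8/21.
So P(the car behind door 4 | the host opened door 1) = (2/21) / (8/21) = 1/4.

1/4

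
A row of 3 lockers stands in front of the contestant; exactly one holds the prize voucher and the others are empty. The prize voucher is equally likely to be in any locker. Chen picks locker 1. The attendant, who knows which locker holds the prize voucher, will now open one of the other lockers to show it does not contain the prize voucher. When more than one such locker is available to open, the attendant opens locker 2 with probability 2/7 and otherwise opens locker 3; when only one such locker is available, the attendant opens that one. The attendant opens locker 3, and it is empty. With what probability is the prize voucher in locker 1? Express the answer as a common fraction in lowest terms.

Condition on the true location of the prize voucher.
If it is in locker 1 (prior 1/3): locker 2 is available but not opened, probability 5/7; weight (1/3)·(5/7) = 5/21.
If it is in locker 2 (prior 1/3): only locker 3 is available, probability 1; weight (1/3)·1 = 1/3.
If it is in locker 3 (prior 1/3): the attendant opened locker 3, so this case is ruled out; weight (1/3)·0 = 0.
The weights sum to 4/7.
So P(the prize voucher in locker 1 | the attendant opened locker 3) = (5/21) / (4/7) = 5/12.

5/12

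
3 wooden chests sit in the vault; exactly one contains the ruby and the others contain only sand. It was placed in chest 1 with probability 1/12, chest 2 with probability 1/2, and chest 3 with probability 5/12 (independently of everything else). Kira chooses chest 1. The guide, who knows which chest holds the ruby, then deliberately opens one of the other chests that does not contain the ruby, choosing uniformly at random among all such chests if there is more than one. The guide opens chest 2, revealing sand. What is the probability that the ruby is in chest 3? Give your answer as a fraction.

10/11

Consider each possible location of the ruby in turn.
If it is in chest 1 (prior 1/12): the guide has 2 equally likely choices, so probability 1/2; weight (1/12)·(1/2) = 1/24.
If it is in chest 2 (prior 1/2): the guide opened chest 2, so this case is ruled out; weight (1/2)·0 = 0.
If it is in chest 3 (prior 5/12): the guide has no choice, probability 1; weight (5/12)·1 = 5/12.
The weights sum to 11/24.
So P(the ruby in chest 3 | the guide opened chest 2) = (5/12) / (11/24) = 10/11.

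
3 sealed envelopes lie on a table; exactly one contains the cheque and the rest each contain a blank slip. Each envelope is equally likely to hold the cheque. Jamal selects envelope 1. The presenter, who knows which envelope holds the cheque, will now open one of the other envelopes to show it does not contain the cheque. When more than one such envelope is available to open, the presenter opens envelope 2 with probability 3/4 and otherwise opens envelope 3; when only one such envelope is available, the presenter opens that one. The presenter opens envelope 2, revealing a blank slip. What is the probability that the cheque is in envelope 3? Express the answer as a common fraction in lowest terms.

4/7

Consider each possible location of the cheque in turn.
If it is in envelope 1 (prior 1/3): envelope 2 is available, opened with probability 3/4; weight (1/3)·(3/4) = 1/4.
If it is in envelope 2 (prior 1/3): the presenter opened envelope 2, so this case is ruled out; weight (1/3)·0 = 0.
If it is in envelope 3 (prior 1/3): only envelope 2 is available, probability 1; weight (1/3)·1 = 1/3.
The weights sum to 7/12.
So P(the cheque in envelope 3 | the presenter opened envelope 2) = (1/3) / (7/12) = 4/7.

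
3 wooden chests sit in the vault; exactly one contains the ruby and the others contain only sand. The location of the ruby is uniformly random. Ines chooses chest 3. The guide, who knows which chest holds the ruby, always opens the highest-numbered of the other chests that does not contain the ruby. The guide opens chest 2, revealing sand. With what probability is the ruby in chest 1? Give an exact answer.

Apply Bayes' rule, conditioning on where the ruby actually is.
If it is in either of chests 1 and 3 (prior 1/3 each): chest 2 is the highest-numbered option available, probability 1; weight (1/3)·1 = 1/3 each.
If it is in chest 2 (prior 1/3): the guide opened chest 2, so this case is ruled out; weight (1/3)·0 = 0.
The weights sum to 2/3.
So P(the ruby in chest 1 | the guide opened chest 2) = (1/3) / (2/3) = 1/2.

1/2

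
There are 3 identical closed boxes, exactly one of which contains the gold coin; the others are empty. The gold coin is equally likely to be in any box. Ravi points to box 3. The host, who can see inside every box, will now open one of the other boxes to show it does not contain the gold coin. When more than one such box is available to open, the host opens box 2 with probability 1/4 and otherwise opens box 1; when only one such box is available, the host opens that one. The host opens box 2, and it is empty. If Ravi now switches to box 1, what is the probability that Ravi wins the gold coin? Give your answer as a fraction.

Apply Bayes' rule, conditioning on where the gold coin actually is.
If it is in box 1 (prior 1/3): only box 2 is available, probability 1; weight (1/3)·1 = 1/3.
If it is in box 2 (prior 1/3): the host opened box 2, so this case is ruled out; weight (1/3)·0 = 0.
If it is in box 3 (prior 1/3): box 2 is available, opened with probability 1/4; weight (1/3)·(1/4) = 1/12.
The weights sum to 5/12.
So P(the gold coin in box 1 | the host opened box 2) = (1/3) / (5/12) = 4/5.

4/5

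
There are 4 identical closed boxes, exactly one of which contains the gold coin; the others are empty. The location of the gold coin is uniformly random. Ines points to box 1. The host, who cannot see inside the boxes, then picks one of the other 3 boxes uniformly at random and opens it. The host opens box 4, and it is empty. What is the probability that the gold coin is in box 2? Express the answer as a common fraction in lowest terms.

Condition on the true location of the gold coin.
If it is in any of boxes 1, 2, and 3 (prior 1/4 each): the host picks box 4 with probability 1/3 regardless, and it is not the prize; weight (1/4)·(1/3) = 1/12 each.
If it is in box 4 (prior 1/4): the host opened box 4, so this case is ruled out; weight (1/4)·0 = 0.
The weights sum to 1/4.
So P(the gold coin in box 2 | the host opened box 4) = (1/12) / (1/4) = 1/3.

1/3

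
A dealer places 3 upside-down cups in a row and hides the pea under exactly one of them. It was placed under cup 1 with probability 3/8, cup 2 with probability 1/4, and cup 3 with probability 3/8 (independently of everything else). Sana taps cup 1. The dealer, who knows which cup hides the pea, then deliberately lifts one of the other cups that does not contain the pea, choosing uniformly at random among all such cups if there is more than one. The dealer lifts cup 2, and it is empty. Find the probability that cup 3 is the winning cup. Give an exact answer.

2/3

Condition on the true location of the pea.
If it is under cup 1 (prior 3/8): the dealer has 2 equally likely choices, so probability 1/2; weight (3/8)·(1/2) = 3/16.
If it is under cup 2 (prior 1/4): the dealer opened cup 2, so this case is ruled out; weight (1/4)·0 = 0.
If it is under cup 3 (prior 3/8): the dealer has no choice, probability 1; weight (3/8)·1 = 3/8.
The weights sum to 9/16.
So P(the pea under cup 3 | the dealer opened cup 2) = (3/8) / (9/16) = 2/3.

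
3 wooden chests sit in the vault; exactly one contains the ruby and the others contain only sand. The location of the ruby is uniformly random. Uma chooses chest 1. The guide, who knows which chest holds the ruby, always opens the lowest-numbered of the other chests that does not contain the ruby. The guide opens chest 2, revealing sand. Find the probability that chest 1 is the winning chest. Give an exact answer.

1/2

Consider each possible location of the ruby in turn.
If it is in either of chests 1 and 3 (prior 1/3 each): chest 2 is the lowest-numbered option available, probability 1; weight (1/3)·1 = 1/3 each.
If it is in chest 2 (prior 1/3): the guide opened chest 2, so this case is ruled out; weight (1/3)·0 = 0.
The weights sum to 2/3.
So P(the ruby in chest 1 | the guide opened chest 2) = (1/3) / (2/3) = 1/2.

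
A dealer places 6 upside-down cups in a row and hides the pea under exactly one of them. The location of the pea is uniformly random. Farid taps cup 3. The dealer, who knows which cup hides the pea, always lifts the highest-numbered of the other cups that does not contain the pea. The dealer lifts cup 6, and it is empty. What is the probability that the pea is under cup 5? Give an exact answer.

1/5

Apply Bayes' rule, conditioning on where the pea actually is.
If it is under any of cups 1, 2, 3, 4, and 5 (prior 1/6 each): cup 6 is the highest-numbered option available, probability 1; weight (1/6)·1 = 1/6 each.
If it is under cup 6 (prior 1/6): the dealer opened cup 6, so this case is ruled out; weight (1/6)·0 = 0.
The weights sum to 5/6.
So P(the pea under cup 5 | the dealer opened cup 6) = (1/6) / (5/6) = 1/5.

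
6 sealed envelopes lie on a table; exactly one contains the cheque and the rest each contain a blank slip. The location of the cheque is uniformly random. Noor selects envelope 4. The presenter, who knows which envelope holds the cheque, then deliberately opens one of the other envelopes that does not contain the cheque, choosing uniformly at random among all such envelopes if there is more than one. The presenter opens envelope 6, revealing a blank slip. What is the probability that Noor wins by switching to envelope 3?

5/24

Consider each possible location of the cheque in turn.
If it is in any of envelopes 1, 2, 3, and 5 (prior 1/6 each): the presenter has 4 equally likely choices, so probability 1/4; weight (1/6)·(1/4) = 1/24 each.
If it is in envelope 4 (prior 1/6): the presenter has 5 equally likely choices, so probability 1/5; weight (1/6)·(1/5) = 1/30.
If it is in envelope 6 (prior 1/6): the presenter opened envelope 6, so this case is ruled out; weight (1/6)·0 = 0.
The weights sum to 1/5.
So P(the cheque in envelope 3 | the presenter opened envelope 6) = (1/24) / (1/5) = 5/24.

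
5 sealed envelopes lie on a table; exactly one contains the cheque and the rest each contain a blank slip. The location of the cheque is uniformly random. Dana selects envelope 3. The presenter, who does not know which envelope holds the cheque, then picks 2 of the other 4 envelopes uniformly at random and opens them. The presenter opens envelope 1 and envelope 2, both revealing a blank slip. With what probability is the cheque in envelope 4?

Apply Bayes' rule, conditioning on where the cheque actually is.
If it is in either of envelopes 1 and 2 (prior 1/5 each): that envelope was opened and seen not to hold the prize — ruled out; weight (1/5)·0 = 0 each.
If it is in any of envelopes 3, 4, and 5 (prior 1/5 each): the presenter picks exactly this set with probability 1/6 regardless, and none is the prize; weight (1/5)·(1/6) = 1/30 each.
The weights sum to 1/10.
So P(the cheque in envelope 4 | the presenter opened envelope 1 and envelope 2) = (1/30) / (1/10) = 1/3.

1/3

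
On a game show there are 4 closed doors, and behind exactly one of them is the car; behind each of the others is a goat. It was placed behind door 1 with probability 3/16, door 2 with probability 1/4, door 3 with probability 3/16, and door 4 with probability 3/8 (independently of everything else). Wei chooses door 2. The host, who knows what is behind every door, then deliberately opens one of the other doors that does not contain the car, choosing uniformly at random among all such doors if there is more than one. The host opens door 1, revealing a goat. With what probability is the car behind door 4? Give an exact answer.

Apply Bayes' rule, conditioning on where the car actually is.
If it is behind door 1 (prior 3/16): the host opened door 1, so this case is ruled out; weight (3/16)·0 = 0.
If it is behind door 2 (prior 1/4): the host has 3 equally likely choices, so probability 1/3; weight (1/4)·(1/3) = 1/12.
If it is behind door 3 (prior 3/16): the host has 2 equally likely choices, so probability 1/2; weight (3/16)·(1/2) = 3/32.
If it is behind door 4 (prior 3/8): the host has 2 equally likely choices, so probability 1/2; weight (3/8)·(1/2) = 3/16.
The weights sum to 35/96.
So P(the car behind door 4 | the host opened door 1) = (3/16) / (35/96) = 18/35.

18/35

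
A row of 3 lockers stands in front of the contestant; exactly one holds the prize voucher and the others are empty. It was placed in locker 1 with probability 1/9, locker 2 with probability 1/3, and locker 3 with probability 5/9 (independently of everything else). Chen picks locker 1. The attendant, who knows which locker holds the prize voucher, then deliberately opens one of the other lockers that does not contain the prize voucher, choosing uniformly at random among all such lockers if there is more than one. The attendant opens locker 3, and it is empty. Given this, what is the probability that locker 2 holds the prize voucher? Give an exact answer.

Condition on the true location of the prize voucher.
If it is in locker 1 (prior 1/9): the attendant has 2 equally likely choices, so probability 1/2; weight (1/9)·(1/2) = 1/18.
If it is in locker 2 (prior 1/3): the attendant has no choice, probability 1; weight (1/3)·1 = 1/3.
If it is in locker 3 (prior 5/9): the attendant opened locker 3, so this case is ruled out; weight (5/9)·0 = 0.
The weights sum to 7/18.
So P(the prize voucher in locker 2 | the attendant opened locker 3) = (1/3) / (7/18) = 6/7.

6/7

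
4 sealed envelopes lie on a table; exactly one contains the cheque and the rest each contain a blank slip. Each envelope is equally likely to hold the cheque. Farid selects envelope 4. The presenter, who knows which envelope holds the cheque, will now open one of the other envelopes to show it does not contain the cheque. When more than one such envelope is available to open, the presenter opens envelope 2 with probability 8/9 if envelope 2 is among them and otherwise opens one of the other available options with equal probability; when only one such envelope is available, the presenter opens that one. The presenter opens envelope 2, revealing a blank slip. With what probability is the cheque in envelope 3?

1/3

Condition on the true location of the cheque.
If it is in any of envelopes 1, 3, and 4 (prior 1/4 each): envelope 2 is available, opened with probability 8/9; weight (1/4)·(8/9) = 2/9 each.
If it is in envelope 2 (prior 1/4): the presenter opened envelope 2, so this case is ruled out; weight (1/4)·0 = 0.
The weights sum to 2/3.
So P(the cheque in envelope 3 | the presenter opened envelope 2) = (2/9) / (2/3) = 1/3.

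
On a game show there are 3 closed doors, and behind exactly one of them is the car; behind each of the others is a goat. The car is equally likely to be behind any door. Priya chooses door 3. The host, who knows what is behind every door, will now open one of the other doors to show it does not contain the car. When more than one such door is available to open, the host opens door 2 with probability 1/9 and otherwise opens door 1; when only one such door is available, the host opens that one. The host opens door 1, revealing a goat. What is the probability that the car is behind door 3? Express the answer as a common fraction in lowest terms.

Apply Bayes' rule, conditioning on where the car actually is.
If it is behind door 1 (prior 1/3): the host opened door 1, so this case is ruled out; weight (1/3)·0 = 0.
If it is behind door 2 (prior 1/3): only door 1 is available, probability 1; weight (1/3)·1 = 1/3.
If it is behind door 3 (prior 1/3): door 2 is available but not opened, probability 8/9; weight (1/3)·(8/9) = 8/27.
The weights sum to 17/27.
So P(the car behind door 3 | the host opened door 1) = (8/27) / (17/27) = 8/17.

8/17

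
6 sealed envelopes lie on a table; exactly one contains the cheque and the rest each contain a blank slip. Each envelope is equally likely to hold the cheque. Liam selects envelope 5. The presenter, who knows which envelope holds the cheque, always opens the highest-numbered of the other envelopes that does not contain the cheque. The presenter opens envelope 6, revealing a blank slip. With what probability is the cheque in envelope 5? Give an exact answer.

Condition on the true location of the cheque.
If it is in any of envelopes 1, 2, 3, 4, and 5 (prior 1/6 each): envelope 6 is the highest-numbered option available, probability 1; weight (1/6)·1 = 1/6 each.
If it is in envelope 6 (prior 1/6): the presenter opened envelope 6, so this case is ruled out; weight (1/6)·0 = 0.
The weights sum to 5/6.
So P(the cheque in envelope 5 | the presenter opened envelope 6) = (1/6) / (5/6) = 1/5.

1/5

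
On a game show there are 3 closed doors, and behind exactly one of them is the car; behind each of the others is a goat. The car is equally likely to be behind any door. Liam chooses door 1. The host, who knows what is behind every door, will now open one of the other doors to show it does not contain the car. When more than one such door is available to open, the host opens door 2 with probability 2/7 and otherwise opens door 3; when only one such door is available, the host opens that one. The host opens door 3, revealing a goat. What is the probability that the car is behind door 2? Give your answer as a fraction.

Apply Bayes' rule, conditioning on where the car actually is.
If it is behind door 1 (prior 1/3): door 2 is available but not opened, probability 5/7; weight (1/3)·(5/7) = 5/21.
If it is behind door 2 (prior 1/3): only door 3 is available, probability 1; weight (1/3)·1 = 1/3.
If it is behind door 3 (prior 1/3): the host opened door 3, so this case is ruled out; weight (1/3)·0 = 0.
The weights sum to 4/7.
So P(the car behind door 2 | the host opened door 3) = (1/3) / (4/7) = 7/12.

7/12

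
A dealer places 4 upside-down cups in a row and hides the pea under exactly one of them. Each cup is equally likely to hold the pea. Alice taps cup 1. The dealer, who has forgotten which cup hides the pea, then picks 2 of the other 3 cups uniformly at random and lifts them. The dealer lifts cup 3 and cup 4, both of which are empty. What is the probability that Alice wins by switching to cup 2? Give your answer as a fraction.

Consider each possible location of the pea in turn.
If it is under either of cups 1 and 2 (prior 1/4 each): the dealer picks exactly this set with probability 1/3 regardless, and none is the prize; weight (1/4)·(1/3) = 1/12 each.
If it is under either of cups 3 and 4 (prior 1/4 each): that cup was opened and seen not to hold the prize — ruled out; weight (1/4)·0 = 0 each.
The weights sum to 1/6.
So P(the pea under cup 2 | the dealer opened cup 3 and cup 4) = (1/12) / (1/6) = 1/2.

1/2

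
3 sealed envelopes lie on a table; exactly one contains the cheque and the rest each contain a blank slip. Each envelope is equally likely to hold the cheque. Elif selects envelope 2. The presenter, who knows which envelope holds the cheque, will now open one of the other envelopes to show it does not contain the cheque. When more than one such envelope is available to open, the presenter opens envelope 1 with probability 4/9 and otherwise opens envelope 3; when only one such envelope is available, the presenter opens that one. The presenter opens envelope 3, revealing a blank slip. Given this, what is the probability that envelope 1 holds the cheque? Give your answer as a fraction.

9/14

Apply Bayes' rule, conditioning on where the cheque actually is.
If it is in envelope 1 (prior 1/3): only envelope 3 is available, probability 1; weight (1/3)·1 = 1/3.
If it is in envelope 2 (prior 1/3): envelope 1 is available but not opened, probability 5/9; weight (1/3)·(5/9) = 5/27.
If it is in envelope 3 (prior 1/3): the presenter opened envelope 3, so this case is ruled out; weight (1/3)·0 = 0.
The weights sum to 14/27.
So P(the cheque in envelope 1 | the presenter opened envelope 3) = (1/3) / (14/27) = 9/14.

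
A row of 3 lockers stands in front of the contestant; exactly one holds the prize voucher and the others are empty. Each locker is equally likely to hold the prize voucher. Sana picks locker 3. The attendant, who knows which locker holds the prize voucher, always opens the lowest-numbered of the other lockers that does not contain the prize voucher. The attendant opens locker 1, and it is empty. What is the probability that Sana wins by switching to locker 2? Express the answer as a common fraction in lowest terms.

1/2

Consider each possible location of the prize voucher in turn.
If it is in locker 1 (prior 1/3): the attendant opened locker 1, so this case is ruled out; weight (1/3)·0 = 0.
If it is in either of lockers 2 and 3 (prior 1/3 each): locker 1 is the lowest-numbered option available, probability 1; weight (1/3)·1 = 1/3 each.
The weights sum to 2/3.
So P(the prize voucher in locker 2 | the attendant opened locker 1) = (1/3) / (2/3) = 1/2.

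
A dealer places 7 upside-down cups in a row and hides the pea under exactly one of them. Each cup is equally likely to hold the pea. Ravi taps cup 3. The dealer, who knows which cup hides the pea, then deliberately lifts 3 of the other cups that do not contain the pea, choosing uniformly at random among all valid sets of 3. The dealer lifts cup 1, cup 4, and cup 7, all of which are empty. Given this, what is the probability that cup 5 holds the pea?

Consider each possible location of the pea in turn.
If it is under any of cups 1, 4, and 7 (prior 1/7 each): that cup was opened and seen not to hold the prize — ruled out; weight (1/7)·0 = 0 each.
If it is under any of cups 2, 5, and 6 (prior 1/7 each): the dealer has 10 equally likely choices, so probability 1/10; weight (1/7)·(1/10) = 1/70 each.
If it is under cup 3 (prior 1/7): the dealer has 20 equally likely choices, so probability 1/20; weight (1/7)·(1/20) = 1/140.
The weights sum to 1/20.
So P(the pea under cup 5 | the dealer opened cup 1, cup 4, and cup 7) = (1/70) / (1/20) = 2/7.

2/7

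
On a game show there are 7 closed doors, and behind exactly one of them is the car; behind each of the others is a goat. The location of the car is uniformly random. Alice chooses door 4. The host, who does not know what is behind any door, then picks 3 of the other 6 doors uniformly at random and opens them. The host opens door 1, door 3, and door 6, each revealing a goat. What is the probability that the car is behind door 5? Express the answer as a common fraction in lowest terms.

Because the host chose which doors to open without knowing where the car is, the choice is independent of the prize location. Learning that none of the 3 opened doors holds the car simply rules out those 3 locations and leaves the remaining 4 doors still equally likely by symmetry.
So P(the car behind door 5) = 1/4.

1/4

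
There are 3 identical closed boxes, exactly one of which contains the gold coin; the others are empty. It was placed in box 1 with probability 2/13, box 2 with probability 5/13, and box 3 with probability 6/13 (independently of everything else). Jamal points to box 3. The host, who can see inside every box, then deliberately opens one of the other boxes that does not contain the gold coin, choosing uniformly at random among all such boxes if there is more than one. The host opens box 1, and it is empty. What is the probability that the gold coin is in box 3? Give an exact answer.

3/8

Consider each possible location of the gold coin in turn.
If it is in box 1 (prior 2/13): the host opened box 1, so this case is ruled out; weight (2/13)·0 = 0.
If it is in box 2 (prior 5/13): the host has no choice, probability 1; weight (5/13)·1 = 5/13.
If it is in box 3 (prior 6/13): the host has 2 equally likely choices, so probability 1/2; weight (6/13)·(1/2) = 3/13.
The weights sum to 8/13.
So P(the gold coin in box 3 | the host opened box 1) = (3/13) / (8/13) = 3/8.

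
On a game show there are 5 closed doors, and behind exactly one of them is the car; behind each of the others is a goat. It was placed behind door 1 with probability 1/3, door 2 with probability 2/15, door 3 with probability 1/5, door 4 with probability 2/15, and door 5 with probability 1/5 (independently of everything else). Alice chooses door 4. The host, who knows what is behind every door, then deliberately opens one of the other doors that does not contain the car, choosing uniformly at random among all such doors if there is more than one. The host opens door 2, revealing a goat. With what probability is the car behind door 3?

6/25

Consider each possible location of the car in turn.
If it is behind door 1 (prior 1/3): the host has 3 equally likely choices, so probability 1/3; weight (1/3)·(1/3) = 1/9.
If it is behind door 2 (prior 2/15): the host opened door 2, so this case is ruled out; weight (2/15)·0 = 0.
If it is behind either of doors 3 and 5 (prior 1/5 each): the host has 3 equally likely choices, so probability 1/3; weight (1/5)·(1/3) = 1/15 each.
If it is behind door 4 (prior 2/15): the host has 4 equally likely choices, so probability 1/4; weight (2/15)·(1/4) = 1/30.
The weights sum to 5/18.
So P(the car behind door 3 | the host opened door 2) = (1/15) / (5/18) = 6/25.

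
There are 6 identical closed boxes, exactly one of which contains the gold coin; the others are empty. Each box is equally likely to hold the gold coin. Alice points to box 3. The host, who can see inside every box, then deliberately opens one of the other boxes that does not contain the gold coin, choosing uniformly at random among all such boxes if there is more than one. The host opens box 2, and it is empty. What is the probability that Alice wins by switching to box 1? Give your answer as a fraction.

5/24

Apply Bayes' rule, conditioning on where the gold coin actually is.
If it is in any of boxes 1, 4, 5, and 6 (prior 1/6 each): the host has 4 equally likely choices, so probability 1/4; weight (1/6)·(1/4) = 1/24 each.
If it is in box 2 (prior 1/6): the host opened box 2, so this case is ruled out; weight (1/6)·0 = 0.
If it is in box 3 (prior 1/6): the host has 5 equally likely choices, so probability 1/5; weight (1/6)·(1/5) = 1/30.
The weights sum to 1/5.
So P(the gold coin in box 1 | the host opened box 2) = (1/24) / (1/5) = 5/24.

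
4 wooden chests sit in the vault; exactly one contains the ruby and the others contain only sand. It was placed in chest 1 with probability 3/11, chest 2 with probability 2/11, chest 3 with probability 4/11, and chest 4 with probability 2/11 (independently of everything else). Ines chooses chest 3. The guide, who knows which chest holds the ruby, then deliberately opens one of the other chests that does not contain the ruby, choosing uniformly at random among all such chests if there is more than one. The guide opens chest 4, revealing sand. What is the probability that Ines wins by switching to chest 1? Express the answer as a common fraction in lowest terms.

9/23

Condition on the true location of the ruby.
If it is in chest 1 (prior 3/11): the guide has 2 equally likely choices, so probability 1/2; weight (3/11)·(1/2) = 3/22.
If it is in chest 2 (prior 2/11): the guide has 2 equally likely choices, so probability 1/2; weight (2/11)·(1/2) = 1/11.
If it is in chest 3 (prior 4/11): the guide has 3 equally likely choices, so probability 1/3; weight (4/11)·(1/3) = 4/33.
If it is in chest 4 (prior 2/11): the guide opened chest 4, so this case is ruled out; weight (2/11)·0 = 0.
The weights sum to 23/66.
So P(the ruby in chest 1 | the guide opened chest 4) = (3/22) / (23/66) = 9/23.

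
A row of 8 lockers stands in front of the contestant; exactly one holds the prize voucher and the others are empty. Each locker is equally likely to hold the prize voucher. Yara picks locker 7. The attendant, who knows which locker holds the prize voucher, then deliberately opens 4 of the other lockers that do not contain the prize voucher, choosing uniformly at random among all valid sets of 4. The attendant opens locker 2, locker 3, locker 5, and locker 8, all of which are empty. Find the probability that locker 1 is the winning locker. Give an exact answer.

7/24

Condition on the true location of the prize voucher.
If it is in any of lockers 1, 4, and 6 (prior 1/8 each): the attendant has 15 equally likely choices, so probability 1/15; weight (1/8)·(1/15) = 1/120 each.
If it is in any of lockers 2, 3, 5, and 8 (prior 1/8 each): that locker was opened and seen not to hold the prize — ruled out; weight (1/8)·0 = 0 each.
If it is in locker 7 (prior 1/8): the attendant has 35 equally likely choices, so probability 1/35; weight (1/8)·(1/35) = 1/280.
The weights sum to 1/35.
So P(the prize voucher in locker 1 | the attendant opened locker 2, locker 3, locker 5, and locker 8) = (1/120) / (1/35) = 7/24.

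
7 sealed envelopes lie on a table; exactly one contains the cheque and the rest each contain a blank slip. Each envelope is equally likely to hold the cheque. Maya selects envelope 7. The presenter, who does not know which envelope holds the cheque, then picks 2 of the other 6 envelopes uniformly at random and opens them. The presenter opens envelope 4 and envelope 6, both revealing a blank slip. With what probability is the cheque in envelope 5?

Because the presenter chose which envelopes to open without knowing where the cheque is, the choice is independent of the prize location. Learning that none of the 2 opened envelopes holds the cheque simply rules out those 2 locations and leaves the remaining 5 envelopes still equally likely by symmetry.
So P(the cheque in envelope 5) = 1/5.

1/5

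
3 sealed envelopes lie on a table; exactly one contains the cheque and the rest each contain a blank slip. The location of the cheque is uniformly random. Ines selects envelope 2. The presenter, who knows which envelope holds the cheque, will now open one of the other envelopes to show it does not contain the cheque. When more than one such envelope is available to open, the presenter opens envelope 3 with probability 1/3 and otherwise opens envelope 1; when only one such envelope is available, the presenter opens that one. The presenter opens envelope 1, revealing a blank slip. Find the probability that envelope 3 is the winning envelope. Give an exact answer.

3/5

Condition on the true location of the cheque.
If it is in envelope 1 (prior 1/3): the presenter opened envelope 1, so this case is ruled out; weight (1/3)·0 = 0.
If it is in envelope 2 (prior 1/3): envelope 3 is available but not opened, probability 2/3; weight (1/3)·(2/3) = 2/9.
If it is in envelope 3 (prior 1/3): only envelope 1 is available, probability 1; weight (1/3)·1 = 1/3.
The weights sum to 5/9.
So P(the cheque in envelope 3 | the presenter opened envelope 1) = (1/3) / (5/9) = 3/5.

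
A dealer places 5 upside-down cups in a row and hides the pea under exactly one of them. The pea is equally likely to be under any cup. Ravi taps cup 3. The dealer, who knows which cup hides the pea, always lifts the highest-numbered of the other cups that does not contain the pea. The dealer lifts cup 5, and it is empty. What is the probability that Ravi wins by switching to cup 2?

1/4

Condition on the true location of the pea.
If it is under any of cups 1, 2, 3, and 4 (prior 1/5 each): cup 5 is the highest-numbered option available, probability 1; weight (1/5)·1 = 1/5 each.
If it is under cup 5 (prior 1/5): the dealer opened cup 5, so this case is ruled out; weight (1/5)·0 = 0.
The weights sum to 4/5.
So P(the pea under cup 2 | the dealer opened cup 5) = (1/5) / (4/5) = 1/4.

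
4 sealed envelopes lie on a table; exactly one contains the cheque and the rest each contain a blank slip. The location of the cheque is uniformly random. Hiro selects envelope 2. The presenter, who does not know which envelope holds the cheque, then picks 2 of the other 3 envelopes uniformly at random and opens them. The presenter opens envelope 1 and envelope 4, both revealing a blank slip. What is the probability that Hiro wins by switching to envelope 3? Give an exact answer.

1/2

Because the presenter chose which envelopes to open without knowing where the cheque is, the choice is independent of the prize location. Learning that none of the 2 opened envelopes holds the cheque simply rules out those 2 locations and leaves the remaining 2 envelopes still equally likely by symmetry.
So P(the cheque in envelope 3) = 1/2.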